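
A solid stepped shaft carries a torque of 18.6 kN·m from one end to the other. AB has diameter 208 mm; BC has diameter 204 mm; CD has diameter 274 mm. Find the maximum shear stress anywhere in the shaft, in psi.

1620 psi

Under the same torque, τ_max = 16T/(πd³) is largest where d is smallest — segment BC (d = 204 mm).
τ_max = 16·18600/(π·(0.204)³) = 1.116×10^7 Pa.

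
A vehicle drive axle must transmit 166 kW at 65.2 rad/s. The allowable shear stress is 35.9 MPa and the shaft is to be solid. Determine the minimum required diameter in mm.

71.2 mm

ω = 65.2 rad/s, so T = P/ω = 166×10³ / 65.20 = 2546 N·m.
For a solid shaft τ_max = 16T/(πd³), so d = (16T/(π τ_allow))^(1/3) = (16·2546/(π·3.59×10^7))^(1/3) = 0.07122 m.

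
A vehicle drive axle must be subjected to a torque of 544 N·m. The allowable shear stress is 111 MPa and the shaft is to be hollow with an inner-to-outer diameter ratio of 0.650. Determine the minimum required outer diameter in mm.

31.2 mm

For a hollow shaft with d_i/d_o = 0.650: τ_max = 16T/(π d_o³ (1−k⁴)), so d_o = [16T/(π τ_allow (1−k⁴))]^(1/3) = [16·544.0/(π·1.11×10^8·0.8215)]^(1/3) = 0.03120 m.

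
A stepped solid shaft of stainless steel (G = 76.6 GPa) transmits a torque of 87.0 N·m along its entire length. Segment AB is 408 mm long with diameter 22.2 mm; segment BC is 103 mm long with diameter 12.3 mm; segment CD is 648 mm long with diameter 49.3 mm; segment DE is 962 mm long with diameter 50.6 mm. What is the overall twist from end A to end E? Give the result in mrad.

J_AB = π(0.0222)⁴/32 = 2.38×10^-8 m⁴; J_BC = π(0.0123)⁴/32 = 2.25×10^-9 m⁴; J_CD = π(0.0493)⁴/32 = 5.80×10^-7 m⁴; J_DE = π(0.0506)⁴/32 = 6.44×10^-7 m⁴.
θ = (T/G)·Σ L_i/J_i = (87.00/76.6×10⁹)·(0.408/2.38×10^-8 + 0.103/2.25×10^-9 + 0.648/5.80×10^-7 + 0.962/6.44×10^-7) = 0.07446 rad.

74.5 mrad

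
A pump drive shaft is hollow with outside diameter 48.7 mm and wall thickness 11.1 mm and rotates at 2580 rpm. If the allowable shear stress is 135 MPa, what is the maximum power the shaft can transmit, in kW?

755 kW

J = π(d_o⁴ − d_i⁴)/32 = π(0.0487⁴ − 0.0265⁴)/32 = 5.038×10^-7 m⁴.
T_max = τ_allow·J/r = 1.35×10^8 × 5.038×10^-7 / 0.0244 = 2793 N·m.
ω = 2π·2580/60 = 270.2 rad/s, so P_max = T_max·ω = 7.547×10^5 W.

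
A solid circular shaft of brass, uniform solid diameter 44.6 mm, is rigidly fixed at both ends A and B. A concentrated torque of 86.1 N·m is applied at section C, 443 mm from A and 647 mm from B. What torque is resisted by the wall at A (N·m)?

51.1 N·m

With uniform GJ and both ends fixed, compatibility θ_AC = θ_CB gives T_A·a = T_B·b, together with T_A + T_B = T₀.
T_A = T₀·b/(a+b) = 86.10·647/1090 = 51.11 N·m; T_B = 34.99 N·m.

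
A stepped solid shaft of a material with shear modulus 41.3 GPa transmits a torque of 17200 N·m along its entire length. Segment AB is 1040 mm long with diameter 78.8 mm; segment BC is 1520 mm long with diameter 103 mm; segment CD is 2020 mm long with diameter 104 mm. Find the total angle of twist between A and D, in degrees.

14.0°

J_AB = π(0.0788)⁴/32 = 3.79×10^-6 m⁴; J_BC = π(0.103)⁴/32 = 1.10×10^-5 m⁴; J_CD = π(0.104)⁴/32 = 1.15×10^-5 m⁴.
θ = (T/G)·Σ L_i/J_i = (17200/41.3×10⁹)·(1.04/3.79×10^-6 + 1.52/1.10×10^-5 + 2.02/1.15×10^-5) = 0.2450 rad.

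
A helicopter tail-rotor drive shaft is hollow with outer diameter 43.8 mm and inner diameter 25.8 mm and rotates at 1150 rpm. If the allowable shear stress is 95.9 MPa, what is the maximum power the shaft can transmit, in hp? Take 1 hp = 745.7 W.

J = π(d_o⁴ − d_i⁴)/32 = π(0.0438⁴ − 0.0258⁴)/32 = 3.178×10^-7 m⁴.
T_max = τ_allow·J/r = 9.59×10^7 × 3.178×10^-7 / 0.0219 = 1392 N·m.
ω = 2π·1150/60 = 120.4 rad/s, so P_max = T_max·ω = 1.676×10^5 W.

225 hp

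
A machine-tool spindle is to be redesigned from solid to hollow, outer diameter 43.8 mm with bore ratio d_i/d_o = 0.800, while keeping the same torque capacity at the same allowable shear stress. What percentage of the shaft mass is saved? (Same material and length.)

Equal τ_max and T ⇒ the solid shaft needs d_s³ = d_o³(1−k⁴), so d_s = 43.8·(1−0.800⁴)^(1/3) = 36.74 mm.
Area ratio A_h/A_s = d_o²(1−k²)/d_s² = (1−k²)/(1−k⁴)^(2/3) = 0.5115.
Mass saving = 1 − 0.5115 = 48.8 %.

48.8 %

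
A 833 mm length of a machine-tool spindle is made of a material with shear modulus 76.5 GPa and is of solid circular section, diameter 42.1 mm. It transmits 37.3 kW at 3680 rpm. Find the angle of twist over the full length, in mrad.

3.42 mrad

ω = 2π·3680/60 = 385.4 rad/s, so T = P/ω = 37.3×10³ / 385.4 = 96.79 N·m.
J = πd⁴/32 = π(0.0421)⁴/32 = 3.084×10^-7 m⁴.
θ = T·L/(G·J) = 96.79 × 0.833 / (76.5×10⁹ × 3.084×10^-7) = 3.417×10^-3 rad.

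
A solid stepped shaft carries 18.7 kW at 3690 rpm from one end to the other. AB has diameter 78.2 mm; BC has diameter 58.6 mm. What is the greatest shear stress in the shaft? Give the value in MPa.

1.22 MPa

ω = 2π·3690/60 = 386.4 rad/s, so T = P/ω = 18.7×10³ / 386.4 = 48.39 N·m.
Under the same torque, τ_max = 16T/(πd³) is largest where d is smallest — segment BC (d = 58.6 mm).
τ_max = 16·48.39/(π·(0.0586)³) = 1.225×10^6 Pa.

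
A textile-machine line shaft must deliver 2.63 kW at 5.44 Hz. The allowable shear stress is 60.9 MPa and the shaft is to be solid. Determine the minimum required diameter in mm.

18.6 mm

ω = 2π·5.44 = 34.18 rad/s, so T = P/ω = 2.63×10³ / 34.18 = 76.94 N·m.
For a solid shaft τ_max = 16T/(πd³), so d = (16T/(π τ_allow))^(1/3) = (16·76.94/(π·6.09×10^7))^(1/3) = 0.01860 m.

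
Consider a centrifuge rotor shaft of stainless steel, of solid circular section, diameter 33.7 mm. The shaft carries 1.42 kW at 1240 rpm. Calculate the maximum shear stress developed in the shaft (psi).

211 psi

ω = 2π·1240/60 = 129.9 rad/s, so T = P/ω = 1.42×10³ / 129.9 = 10.94 N·m.
J = πd⁴/32 = π(0.0337)⁴/32 = 1.266×10^-7 m⁴.
τ_max = T·r/J = 10.94 × 0.0169 / 1.266×10^-7 = 1.455×10^6 Pa.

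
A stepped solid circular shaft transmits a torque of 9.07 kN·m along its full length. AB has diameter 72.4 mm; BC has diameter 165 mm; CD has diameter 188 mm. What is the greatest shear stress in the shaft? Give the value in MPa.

122 MPa

Under the same torque, τ_max = 16T/(πd³) is largest where d is smallest — segment AB (d = 72.4 mm).
τ_max = 16·9070/(π·(0.0724)³) = 1.217×10^8 Pa.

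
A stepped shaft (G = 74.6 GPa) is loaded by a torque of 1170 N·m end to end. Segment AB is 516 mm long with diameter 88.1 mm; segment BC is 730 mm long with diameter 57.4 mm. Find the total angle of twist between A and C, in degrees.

0.694°

J_AB = π(0.0881)⁴/32 = 5.91×10^-6 m⁴; J_BC = π(0.0574)⁴/32 = 1.07×10^-6 m⁴.
θ = (T/G)·Σ L_i/J_i = (1170/74.6×10⁹)·(0.516/5.91×10^-6 + 0.730/1.07×10^-6) = 0.01211 rad.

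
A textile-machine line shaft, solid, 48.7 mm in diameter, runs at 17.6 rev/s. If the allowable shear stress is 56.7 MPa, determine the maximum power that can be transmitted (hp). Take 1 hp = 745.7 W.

J = πd⁴/32 = π(0.0487)⁴/32 = 5.522×10^-7 m⁴.
T_max = τ_allow·J/r = 5.67×10^7 × 5.522×10^-7 / 0.0244 = 1286 N·m.
ω = 2π·17.6 = 110.6 rad/s, so P_max = T_max·ω = 1.422×10^5 W.

191 hp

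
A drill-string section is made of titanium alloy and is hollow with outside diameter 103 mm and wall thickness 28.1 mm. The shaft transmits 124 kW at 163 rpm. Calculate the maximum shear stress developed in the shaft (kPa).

ω = 2π·163/60 = 17.07 rad/s, so T = P/ω = 124×10³ / 17.07 = 7264 N·m.
J = π(d_o⁴ − d_i⁴)/32 = π(0.103⁴ − 0.0468⁴)/32 = 1.058×10^-5 m⁴.
τ_max = T·r/J = 7264 × 0.0515 / 1.058×10^-5 = 3.537×10^7 Pa.

35400 kPa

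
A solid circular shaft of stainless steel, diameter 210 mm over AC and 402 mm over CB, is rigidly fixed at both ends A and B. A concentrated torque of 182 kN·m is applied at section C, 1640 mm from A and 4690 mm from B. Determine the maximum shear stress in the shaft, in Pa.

1.76e7 Pa

Compatibility: T_A·a/J_AC = T_B·b/J_CB with T_A + T_B = T₀.
J_AC = 1.91×10^-4 m⁴, J_CB = 2.56×10^-3 m⁴, so T_A = T₀·(J_AC/a)/((J_AC/a)+(J_CB/b)) = 31950 N·m, T_B = 150000 N·m.
τ in each portion: τ_AC = 1.76×10^7 Pa, τ_CB = 1.18×10^7 Pa; maximum is in AC.
τ_max = T_AC·r/J = 31950·0.105/1.91×10^-4 = 1.757×10^7 Pa.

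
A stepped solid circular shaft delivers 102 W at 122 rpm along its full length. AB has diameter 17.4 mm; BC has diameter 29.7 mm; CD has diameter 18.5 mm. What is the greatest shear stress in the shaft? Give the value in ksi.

ω = 2π·122/60 = 12.78 rad/s, so T = P/ω = 102 / 12.78 = 7.984 N·m.
Under the same torque, τ_max = 16T/(πd³) is largest where d is smallest — segment AB (d = 17.4 mm).
τ_max = 16·7.984/(π·(0.0174)³) = 7.719×10^6 Pa.

1.12 ksi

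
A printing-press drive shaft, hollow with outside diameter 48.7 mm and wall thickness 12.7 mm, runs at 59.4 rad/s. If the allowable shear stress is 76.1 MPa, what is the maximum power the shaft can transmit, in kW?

97.1 kW

J = π(d_o⁴ − d_i⁴)/32 = π(0.0487⁴ − 0.0233⁴)/32 = 5.233×10^-7 m⁴.
T_max = τ_allow·J/r = 7.61×10^7 × 5.233×10^-7 / 0.0244 = 1635 N·m.
ω = 59.4 rad/s, so P_max = T_max·ω = 9.714×10^4 W.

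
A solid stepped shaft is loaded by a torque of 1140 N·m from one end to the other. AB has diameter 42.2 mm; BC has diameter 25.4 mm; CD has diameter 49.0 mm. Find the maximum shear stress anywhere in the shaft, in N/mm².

Under the same torque, τ_max = 16T/(πd³) is largest where d is smallest — segment BC (d = 25.4 mm).
τ_max = 16·1140/(π·(0.0254)³) = 3.543×10^8 Pa.

354 N/mm²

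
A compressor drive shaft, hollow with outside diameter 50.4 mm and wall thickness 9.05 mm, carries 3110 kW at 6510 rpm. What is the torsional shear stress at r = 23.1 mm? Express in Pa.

2.00e8 Pa

ω = 2π·6510/60 = 681.7 rad/s, so T = P/ω = 3110×10³ / 681.7 = 4562 N·m.
J = π(d_o⁴ − d_i⁴)/32 = π(0.0504⁴ − 0.0323⁴)/32 = 5.266×10^-7 m⁴.
Shear stress varies linearly with radius: τ = T·r/J = 4562 × 0.0231 / 5.266×10^-7 = 2.001×10^8 Pa.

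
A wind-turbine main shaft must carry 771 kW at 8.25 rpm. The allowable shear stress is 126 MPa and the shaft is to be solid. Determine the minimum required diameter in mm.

330 mm

ω = 2π·8.25/60 = 0.8639 rad/s, so T = P/ω = 771×10³ / 0.8639 = 892400 N·m.
For a solid shaft τ_max = 16T/(πd³), so d = (16T/(π τ_allow))^(1/3) = (16·892400/(π·1.26×10^8))^(1/3) = 0.3304 m.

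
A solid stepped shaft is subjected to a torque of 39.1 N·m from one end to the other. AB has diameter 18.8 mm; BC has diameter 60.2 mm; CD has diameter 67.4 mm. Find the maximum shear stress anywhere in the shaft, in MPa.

Under the same torque, τ_max = 16T/(πd³) is largest where d is smallest — segment AB (d = 18.8 mm).
τ_max = 16·39.10/(π·(0.0188)³) = 2.997×10^7 Pa.

30.0 MPa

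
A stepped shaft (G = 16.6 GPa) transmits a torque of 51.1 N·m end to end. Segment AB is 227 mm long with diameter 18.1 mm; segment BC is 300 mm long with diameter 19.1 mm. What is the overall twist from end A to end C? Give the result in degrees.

7.85°

J_AB = π(0.0181)⁴/32 = 1.05×10^-8 m⁴; J_BC = π(0.0191)⁴/32 = 1.31×10^-8 m⁴.
θ = (T/G)·Σ L_i/J_i = (51.10/16.6×10⁹)·(0.227/1.05×10^-8 + 0.300/1.31×10^-8) = 0.1370 rad.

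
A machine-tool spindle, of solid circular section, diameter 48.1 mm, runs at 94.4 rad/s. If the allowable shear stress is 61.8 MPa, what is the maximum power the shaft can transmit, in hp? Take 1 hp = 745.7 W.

J = πd⁴/32 = π(0.0481)⁴/32 = 5.255×10^-7 m⁴.
T_max = τ_allow·J/r = 6.18×10^7 × 5.255×10^-7 / 0.0241 = 1350 N·m.
ω = 94.4 rad/s, so P_max = T_max·ω = 1.275×10^5 W.

171 hp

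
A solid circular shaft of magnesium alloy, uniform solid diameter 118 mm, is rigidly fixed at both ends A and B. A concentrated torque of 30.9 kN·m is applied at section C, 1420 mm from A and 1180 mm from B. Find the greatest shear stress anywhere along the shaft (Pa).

With uniform GJ and both ends fixed, compatibility θ_AC = θ_CB gives T_A·a = T_B·b, together with T_A + T_B = T₀.
T_A = T₀·b/(a+b) = 30900·1180/2600 = 14020 N·m; T_B = 16880 N·m.
τ in each portion: τ_AC = 4.35×10^7 Pa, τ_CB = 5.23×10^7 Pa; maximum is in CB.
τ_max = T_CB·r/J = 16880·0.0590/1.90×10^-5 = 5.231×10^7 Pa.

5.23e7 Pa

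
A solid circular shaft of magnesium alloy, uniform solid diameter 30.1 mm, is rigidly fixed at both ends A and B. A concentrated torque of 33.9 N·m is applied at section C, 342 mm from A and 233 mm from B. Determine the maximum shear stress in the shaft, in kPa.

3770 kPa

With uniform GJ and both ends fixed, compatibility θ_AC = θ_CB gives T_A·a = T_B·b, together with T_A + T_B = T₀.
T_A = T₀·b/(a+b) = 33.90·233/575.0 = 13.74 N·m; T_B = 20.16 N·m.
τ in each portion: τ_AC = 2.57×10^6 Pa, τ_CB = 3.77×10^6 Pa; maximum is in CB.
τ_max = T_CB·r/J = 20.16·0.0151/8.06×10^-8 = 3.766×10^6 Pa.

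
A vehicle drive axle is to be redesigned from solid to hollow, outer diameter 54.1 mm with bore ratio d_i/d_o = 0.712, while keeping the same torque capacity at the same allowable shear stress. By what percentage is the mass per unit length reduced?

Equal τ_max and T ⇒ the solid shaft needs d_s³ = d_o³(1−k⁴), so d_s = 54.1·(1−0.712⁴)^(1/3) = 49.00 mm.
Area ratio A_h/A_s = d_o²(1−k²)/d_s² = (1−k²)/(1−k⁴)^(2/3) = 0.6010.
Mass saving = 1 − 0.6010 = 39.9 %.

39.9 %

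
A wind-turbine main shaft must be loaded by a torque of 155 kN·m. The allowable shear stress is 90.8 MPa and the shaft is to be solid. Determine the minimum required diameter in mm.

206 mm

For a solid shaft τ_max = 16T/(πd³), so d = (16T/(π τ_allow))^(1/3) = (16·155000/(π·9.08×10^7))^(1/3) = 0.2056 m.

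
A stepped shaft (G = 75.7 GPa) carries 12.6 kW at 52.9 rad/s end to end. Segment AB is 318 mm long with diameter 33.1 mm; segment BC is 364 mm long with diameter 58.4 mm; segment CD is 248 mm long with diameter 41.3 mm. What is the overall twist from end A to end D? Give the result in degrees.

0.700°

ω = 52.9 rad/s, so T = P/ω = 12.6×10³ / 52.90 = 238.2 N·m.
J_AB = π(0.0331)⁴/32 = 1.18×10^-7 m⁴; J_BC = π(0.0584)⁴/32 = 1.14×10^-6 m⁴; J_CD = π(0.0413)⁴/32 = 2.86×10^-7 m⁴.
θ = (T/G)·Σ L_i/J_i = (238.2/75.7×10⁹)·(0.318/1.18×10^-7 + 0.364/1.14×10^-6 + 0.248/2.86×10^-7) = 0.01223 rad.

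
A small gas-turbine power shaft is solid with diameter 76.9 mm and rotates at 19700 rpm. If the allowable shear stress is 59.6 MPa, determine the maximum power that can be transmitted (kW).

J = πd⁴/32 = π(0.0769)⁴/32 = 3.433×10^-6 m⁴.
T_max = τ_allow·J/r = 5.96×10^7 × 3.433×10^-6 / 0.0385 = 5322 N·m.
ω = 2π·19700/60 = 2063 rad/s, so P_max = T_max·ω = 1.098×10^7 W.

11000 kW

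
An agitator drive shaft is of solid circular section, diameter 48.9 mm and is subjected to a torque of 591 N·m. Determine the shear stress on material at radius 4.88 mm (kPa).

5140 kPa

J = πd⁴/32 = π(0.0489)⁴/32 = 5.614×10^-7 m⁴.
Shear stress varies linearly with radius: τ = T·r/J = 591.0 × 0.00488 / 5.614×10^-7 = 5.138×10^6 Pa.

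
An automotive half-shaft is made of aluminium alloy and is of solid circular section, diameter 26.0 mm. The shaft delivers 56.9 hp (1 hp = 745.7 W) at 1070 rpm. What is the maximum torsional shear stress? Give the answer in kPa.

110000 kPa

ω = 2π·1070/60 = 112.1 rad/s, so T = P/ω = 56.9×745.7 / 112.1 = 378.7 N·m.
J = πd⁴/32 = π(0.0260)⁴/32 = 4.486×10^-8 m⁴.
τ_max = T·r/J = 378.7 × 0.0130 / 4.486×10^-8 = 1.097×10^8 Pa.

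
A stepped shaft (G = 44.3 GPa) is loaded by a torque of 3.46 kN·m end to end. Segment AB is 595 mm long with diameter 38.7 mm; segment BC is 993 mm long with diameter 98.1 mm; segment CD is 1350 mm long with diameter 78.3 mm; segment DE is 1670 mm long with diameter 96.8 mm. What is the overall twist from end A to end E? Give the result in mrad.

J_AB = π(0.0387)⁴/32 = 2.20×10^-7 m⁴; J_BC = π(0.0981)⁴/32 = 9.09×10^-6 m⁴; J_CD = π(0.0783)⁴/32 = 3.69×10^-6 m⁴; J_DE = π(0.0968)⁴/32 = 8.62×10^-6 m⁴.
θ = (T/G)·Σ L_i/J_i = (3460/44.3×10⁹)·(0.595/2.20×10^-7 + 0.993/9.09×10^-6 + 1.35/3.69×10^-6 + 1.67/8.62×10^-6) = 0.2633 rad.

263 mrad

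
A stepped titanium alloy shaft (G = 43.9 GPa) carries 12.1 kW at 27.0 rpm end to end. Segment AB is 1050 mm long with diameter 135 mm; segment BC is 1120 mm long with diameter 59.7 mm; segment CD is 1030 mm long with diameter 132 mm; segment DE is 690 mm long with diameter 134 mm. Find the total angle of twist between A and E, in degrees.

ω = 2π·27.0/60 = 2.827 rad/s, so T = P/ω = 12.1×10³ / 2.827 = 4279 N·m.
J_AB = π(0.135)⁴/32 = 3.26×10^-5 m⁴; J_BC = π(0.0597)⁴/32 = 1.25×10^-6 m⁴; J_CD = π(0.132)⁴/32 = 2.98×10^-5 m⁴; J_DE = π(0.134)⁴/32 = 3.17×10^-5 m⁴.
θ = (T/G)·Σ L_i/J_i = (4279/43.9×10⁹)·(1.05/3.26×10^-5 + 1.12/1.25×10^-6 + 1.03/2.98×10^-5 + 0.690/3.17×10^-5) = 0.09618 rad.

5.51°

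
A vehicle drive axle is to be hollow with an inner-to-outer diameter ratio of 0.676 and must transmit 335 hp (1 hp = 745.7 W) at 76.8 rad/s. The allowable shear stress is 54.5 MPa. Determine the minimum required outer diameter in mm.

ω = 76.8 rad/s, so T = P/ω = 335×745.7 / 76.80 = 3253 N·m.
For a hollow shaft with d_i/d_o = 0.676: τ_max = 16T/(π d_o³ (1−k⁴)), so d_o = [16T/(π τ_allow (1−k⁴))]^(1/3) = [16·3253/(π·5.45×10^7·0.7912)]^(1/3) = 0.07270 m.

72.7 mm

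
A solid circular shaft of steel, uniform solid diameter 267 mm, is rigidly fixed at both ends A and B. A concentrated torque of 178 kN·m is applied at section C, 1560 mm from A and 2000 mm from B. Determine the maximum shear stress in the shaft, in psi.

3880 psi

With uniform GJ and both ends fixed, compatibility θ_AC = θ_CB gives T_A·a = T_B·b, together with T_A + T_B = T₀.
T_A = T₀·b/(a+b) = 178000·2000/3560 = 100000 N·m; T_B = 78000 N·m.
τ in each portion: τ_AC = 2.68×10^7 Pa, τ_CB = 2.09×10^7 Pa; maximum is in AC.
τ_max = T_AC·r/J = 100000·0.134/4.99×10^-4 = 2.676×10^7 Pa.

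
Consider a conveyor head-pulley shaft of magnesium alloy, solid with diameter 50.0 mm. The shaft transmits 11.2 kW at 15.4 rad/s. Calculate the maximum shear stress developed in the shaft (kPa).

29600 kPa

ω = 15.4 rad/s, so T = P/ω = 11.2×10³ / 15.40 = 727.3 N·m.
J = πd⁴/32 = π(0.0500)⁴/32 = 6.136×10^-7 m⁴.
τ_max = T·r/J = 727.3 × 0.0250 / 6.136×10^-7 = 2.963×10^7 Pa.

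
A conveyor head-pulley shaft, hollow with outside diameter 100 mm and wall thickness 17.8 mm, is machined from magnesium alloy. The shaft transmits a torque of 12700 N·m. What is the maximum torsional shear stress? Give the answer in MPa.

78.1 MPa

J = π(d_o⁴ − d_i⁴)/32 = π(0.100⁴ − 0.0644⁴)/32 = 8.129×10^-6 m⁴.
τ_max = T·r/J = 12700 × 0.0500 / 8.129×10^-6 = 7.812×10^7 Pa.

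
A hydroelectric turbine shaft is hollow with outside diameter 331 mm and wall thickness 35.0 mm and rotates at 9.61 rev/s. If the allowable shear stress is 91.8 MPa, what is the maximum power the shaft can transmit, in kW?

J = π(d_o⁴ − d_i⁴)/32 = π(0.331⁴ − 0.261⁴)/32 = 7.229×10^-4 m⁴.
T_max = τ_allow·J/r = 9.18×10^7 × 7.229×10^-4 / 0.166 = 401000 N·m.
ω = 2π·9.61 = 60.38 rad/s, so P_max = T_max·ω = 2.421×10^7 W.

24200 kW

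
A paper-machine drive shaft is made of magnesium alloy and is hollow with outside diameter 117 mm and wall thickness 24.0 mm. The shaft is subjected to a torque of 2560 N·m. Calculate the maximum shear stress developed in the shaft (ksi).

1.34 ksi

J = π(d_o⁴ − d_i⁴)/32 = π(0.117⁴ − 0.0690⁴)/32 = 1.617×10^-5 m⁴.
τ_max = T·r/J = 2560 × 0.0585 / 1.617×10^-5 = 9.261×10^6 Pa.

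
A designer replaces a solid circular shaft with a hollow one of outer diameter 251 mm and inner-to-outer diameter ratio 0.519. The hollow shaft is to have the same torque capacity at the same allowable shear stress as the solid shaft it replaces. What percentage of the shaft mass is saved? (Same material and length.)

Equal τ_max and T ⇒ the solid shaft needs d_s³ = d_o³(1−k⁴), so d_s = 251·(1−0.519⁴)^(1/3) = 244.8 mm.
Area ratio A_h/A_s = d_o²(1−k²)/d_s² = (1−k²)/(1−k⁴)^(2/3) = 0.7683.
Mass saving = 1 − 0.7683 = 23.2 %.

23.2 %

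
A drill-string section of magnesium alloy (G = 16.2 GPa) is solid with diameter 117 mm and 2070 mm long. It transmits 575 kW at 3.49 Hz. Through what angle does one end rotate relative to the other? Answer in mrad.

182 mrad

ω = 2π·3.49 = 21.93 rad/s, so T = P/ω = 575×10³ / 21.93 = 26220 N·m.
J = πd⁴/32 = π(0.117)⁴/32 = 1.840×10^-5 m⁴.
θ = T·L/(G·J) = 26220 × 2.07 / (16.2×10⁹ × 1.840×10^-5) = 0.1821 rad.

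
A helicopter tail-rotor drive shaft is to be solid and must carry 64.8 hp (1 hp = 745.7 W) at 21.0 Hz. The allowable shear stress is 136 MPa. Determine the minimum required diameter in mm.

ω = 2π·21.0 = 131.9 rad/s, so T = P/ω = 64.8×745.7 / 131.9 = 366.2 N·m.
For a solid shaft τ_max = 16T/(πd³), so d = (16T/(π τ_allow))^(1/3) = (16·366.2/(π·1.36×10^8))^(1/3) = 0.02394 m.

23.9 mm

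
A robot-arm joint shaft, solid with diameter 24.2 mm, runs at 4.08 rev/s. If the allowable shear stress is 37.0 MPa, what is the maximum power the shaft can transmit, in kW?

2.64 kW

J = πd⁴/32 = π(0.0242)⁴/32 = 3.367×10^-8 m⁴.
T_max = τ_allow·J/r = 3.70×10^7 × 3.367×10^-8 / 0.0121 = 103.0 N·m.
ω = 2π·4.08 = 25.64 rad/s, so P_max = T_max·ω = 2639 W.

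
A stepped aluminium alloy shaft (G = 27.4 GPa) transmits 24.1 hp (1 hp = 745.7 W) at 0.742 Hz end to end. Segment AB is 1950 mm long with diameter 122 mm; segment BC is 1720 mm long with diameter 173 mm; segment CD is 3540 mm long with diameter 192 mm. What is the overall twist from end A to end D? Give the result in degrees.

1.09°

ω = 2π·0.742 = 4.662 rad/s, so T = P/ω = 24.1×745.7 / 4.662 = 3855 N·m.
J_AB = π(0.122)⁴/32 = 2.17×10^-5 m⁴; J_BC = π(0.173)⁴/32 = 8.79×10^-5 m⁴; J_CD = π(0.192)⁴/32 = 1.33×10^-4 m⁴.
θ = (T/G)·Σ L_i/J_i = (3855/27.4×10⁹)·(1.95/2.17×10^-5 + 1.72/8.79×10^-5 + 3.54/1.33×10^-4) = 0.01910 rad.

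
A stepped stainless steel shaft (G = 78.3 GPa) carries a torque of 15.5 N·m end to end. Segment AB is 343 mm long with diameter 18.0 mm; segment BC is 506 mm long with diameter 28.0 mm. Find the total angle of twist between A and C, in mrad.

8.25 mrad

J_AB = π(0.0180)⁴/32 = 1.03×10^-8 m⁴; J_BC = π(0.0280)⁴/32 = 6.03×10^-8 m⁴.
θ = (T/G)·Σ L_i/J_i = (15.50/78.3×10⁹)·(0.343/1.03×10^-8 + 0.506/6.03×10^-8) = 8.248×10^-3 rad.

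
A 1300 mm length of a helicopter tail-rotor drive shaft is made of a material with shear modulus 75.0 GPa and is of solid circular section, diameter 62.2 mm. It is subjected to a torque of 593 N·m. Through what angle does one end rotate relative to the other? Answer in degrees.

J = πd⁴/32 = π(0.0622)⁴/32 = 1.469×10^-6 m⁴.
θ = T·L/(G·J) = 593.0 × 1.30 / (75.0×10⁹ × 1.469×10^-6) = 6.995×10^-3 rad.

0.401°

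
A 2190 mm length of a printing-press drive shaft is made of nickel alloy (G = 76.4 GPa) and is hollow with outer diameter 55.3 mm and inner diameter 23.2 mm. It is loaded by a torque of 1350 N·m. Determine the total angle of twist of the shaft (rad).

0.0435 rad

J = π(d_o⁴ − d_i⁴)/32 = π(0.0553⁴ − 0.0232⁴)/32 = 8.897×10^-7 m⁴.
θ = T·L/(G·J) = 1350 × 2.19 / (76.4×10⁹ × 8.897×10^-7) = 0.04350 rad.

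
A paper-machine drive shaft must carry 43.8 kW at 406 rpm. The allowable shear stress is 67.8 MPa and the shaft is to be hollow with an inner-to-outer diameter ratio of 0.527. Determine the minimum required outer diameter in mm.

43.8 mm

ω = 2π·406/60 = 42.52 rad/s, so T = P/ω = 43.8×10³ / 42.52 = 1030 N·m.
For a hollow shaft with d_i/d_o = 0.527: τ_max = 16T/(π d_o³ (1−k⁴)), so d_o = [16T/(π τ_allow (1−k⁴))]^(1/3) = [16·1030/(π·6.78×10^7·0.9229)]^(1/3) = 0.04377 m.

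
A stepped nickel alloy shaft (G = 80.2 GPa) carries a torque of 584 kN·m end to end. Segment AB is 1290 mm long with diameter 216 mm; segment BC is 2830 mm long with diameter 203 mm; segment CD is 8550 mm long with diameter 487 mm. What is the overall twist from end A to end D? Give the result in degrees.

J_AB = π(0.216)⁴/32 = 2.14×10^-4 m⁴; J_BC = π(0.203)⁴/32 = 1.67×10^-4 m⁴; J_CD = π(0.487)⁴/32 = 5.52×10^-3 m⁴.
θ = (T/G)·Σ L_i/J_i = (584000/80.2×10⁹)·(1.29/2.14×10^-4 + 2.83/1.67×10^-4 + 8.55/5.52×10^-3) = 0.1788 rad.

10.2°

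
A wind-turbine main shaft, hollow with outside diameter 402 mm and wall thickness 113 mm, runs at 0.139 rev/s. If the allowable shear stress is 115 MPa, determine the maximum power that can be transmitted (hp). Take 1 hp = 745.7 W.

J = π(d_o⁴ − d_i⁴)/32 = π(0.402⁴ − 0.176⁴)/32 = 2.470×10^-3 m⁴.
T_max = τ_allow·J/r = 1.15×10^8 × 2.470×10^-3 / 0.201 = 1.413e6 N·m.
ω = 2π·0.139 = 0.8734 rad/s, so P_max = T_max·ω = 1.234×10^6 W.

1650 hp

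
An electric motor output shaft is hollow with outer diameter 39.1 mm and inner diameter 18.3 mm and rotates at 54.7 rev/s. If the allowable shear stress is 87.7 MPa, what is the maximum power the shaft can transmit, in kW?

337 kW

J = π(d_o⁴ − d_i⁴)/32 = π(0.0391⁴ − 0.0183⁴)/32 = 2.184×10^-7 m⁴.
T_max = τ_allow·J/r = 8.77×10^7 × 2.184×10^-7 / 0.0196 = 980.0 N·m.
ω = 2π·54.7 = 343.7 rad/s, so P_max = T_max·ω = 3.368×10^5 W.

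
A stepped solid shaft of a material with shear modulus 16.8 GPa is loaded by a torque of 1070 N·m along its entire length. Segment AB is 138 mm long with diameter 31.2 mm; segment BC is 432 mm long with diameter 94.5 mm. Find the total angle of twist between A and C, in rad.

0.0980 rad

J_AB = π(0.0312)⁴/32 = 9.30×10^-8 m⁴; J_BC = π(0.0945)⁴/32 = 7.83×10^-6 m⁴.
θ = (T/G)·Σ L_i/J_i = (1070/16.8×10⁹)·(0.138/9.30×10^-8 + 0.432/7.83×10^-6) = 0.09799 rad.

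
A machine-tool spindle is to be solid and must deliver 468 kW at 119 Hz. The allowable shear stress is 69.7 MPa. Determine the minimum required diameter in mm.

35.8 mm

ω = 2π·119 = 747.7 rad/s, so T = P/ω = 468×10³ / 747.7 = 625.9 N·m.
For a solid shaft τ_max = 16T/(πd³), so d = (16T/(π τ_allow))^(1/3) = (16·625.9/(π·6.97×10^7))^(1/3) = 0.03576 m.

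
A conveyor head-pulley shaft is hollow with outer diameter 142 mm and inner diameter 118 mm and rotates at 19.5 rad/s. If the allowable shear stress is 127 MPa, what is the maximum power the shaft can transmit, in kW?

J = π(d_o⁴ − d_i⁴)/32 = π(0.142⁴ − 0.118⁴)/32 = 2.088×10^-5 m⁴.
T_max = τ_allow·J/r = 1.27×10^8 × 2.088×10^-5 / 0.0710 = 37350 N·m.
ω = 19.5 rad/s, so P_max = T_max·ω = 7.284×10^5 W.

728 kW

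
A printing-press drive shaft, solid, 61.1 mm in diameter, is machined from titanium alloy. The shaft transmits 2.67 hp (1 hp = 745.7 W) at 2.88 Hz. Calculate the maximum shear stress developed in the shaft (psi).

356 psi

ω = 2π·2.88 = 18.10 rad/s, so T = P/ω = 2.67×745.7 / 18.10 = 110.0 N·m.
J = πd⁴/32 = π(0.0611)⁴/32 = 1.368×10^-6 m⁴.
τ_max = T·r/J = 110.0 × 0.0306 / 1.368×10^-6 = 2.457×10^6 Pa.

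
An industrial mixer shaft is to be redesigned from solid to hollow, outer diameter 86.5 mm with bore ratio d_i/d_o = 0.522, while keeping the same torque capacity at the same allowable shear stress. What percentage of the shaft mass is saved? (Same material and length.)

23.4 %

Equal τ_max and T ⇒ the solid shaft needs d_s³ = d_o³(1−k⁴), so d_s = 86.5·(1−0.522⁴)^(1/3) = 84.30 mm.
Area ratio A_h/A_s = d_o²(1−k²)/d_s² = (1−k²)/(1−k⁴)^(2/3) = 0.7659.
Mass saving = 1 − 0.7659 = 23.4 %.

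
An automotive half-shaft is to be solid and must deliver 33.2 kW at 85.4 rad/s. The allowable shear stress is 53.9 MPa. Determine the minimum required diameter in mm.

ω = 85.4 rad/s, so T = P/ω = 33.2×10³ / 85.40 = 388.8 N·m.
For a solid shaft τ_max = 16T/(πd³), so d = (16T/(π τ_allow))^(1/3) = (16·388.8/(π·5.39×10^7))^(1/3) = 0.03324 m.

33.2 mm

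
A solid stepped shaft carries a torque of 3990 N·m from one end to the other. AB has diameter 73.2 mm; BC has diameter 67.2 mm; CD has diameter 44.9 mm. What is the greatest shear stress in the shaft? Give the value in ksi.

32.6 ksi

Under the same torque, τ_max = 16T/(πd³) is largest where d is smallest — segment CD (d = 44.9 mm).
τ_max = 16·3990/(π·(0.0449)³) = 2.245×10^8 Pa.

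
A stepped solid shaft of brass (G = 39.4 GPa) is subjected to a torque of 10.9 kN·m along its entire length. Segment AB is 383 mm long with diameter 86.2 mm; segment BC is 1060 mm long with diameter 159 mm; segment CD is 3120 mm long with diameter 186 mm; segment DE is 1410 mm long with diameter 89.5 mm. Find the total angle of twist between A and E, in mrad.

J_AB = π(0.0862)⁴/32 = 5.42×10^-6 m⁴; J_BC = π(0.159)⁴/32 = 6.27×10^-5 m⁴; J_CD = π(0.186)⁴/32 = 1.18×10^-4 m⁴; J_DE = π(0.0895)⁴/32 = 6.30×10^-6 m⁴.
θ = (T/G)·Σ L_i/J_i = (10900/39.4×10⁹)·(0.383/5.42×10^-6 + 1.06/6.27×10^-5 + 3.12/1.18×10^-4 + 1.41/6.30×10^-6) = 0.09349 rad.

93.5 mrad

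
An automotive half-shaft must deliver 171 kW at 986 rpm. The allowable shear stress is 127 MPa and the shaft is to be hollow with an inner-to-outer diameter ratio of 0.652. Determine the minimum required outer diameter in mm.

ω = 2π·986/60 = 103.3 rad/s, so T = P/ω = 171×10³ / 103.3 = 1656 N·m.
For a hollow shaft with d_i/d_o = 0.652: τ_max = 16T/(π d_o³ (1−k⁴)), so d_o = [16T/(π τ_allow (1−k⁴))]^(1/3) = [16·1656/(π·1.27×10^8·0.8193)]^(1/3) = 0.04328 m.

43.3 mm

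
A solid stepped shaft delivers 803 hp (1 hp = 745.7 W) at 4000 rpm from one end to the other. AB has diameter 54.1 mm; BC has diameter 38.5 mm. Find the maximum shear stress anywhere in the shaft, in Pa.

ω = 2π·4000/60 = 418.9 rad/s, so T = P/ω = 803×745.7 / 418.9 = 1430 N·m.
Under the same torque, τ_max = 16T/(πd³) is largest where d is smallest — segment BC (d = 38.5 mm).
τ_max = 16·1430/(π·(0.0385)³) = 1.276×10^8 Pa.

1.28e8 Pa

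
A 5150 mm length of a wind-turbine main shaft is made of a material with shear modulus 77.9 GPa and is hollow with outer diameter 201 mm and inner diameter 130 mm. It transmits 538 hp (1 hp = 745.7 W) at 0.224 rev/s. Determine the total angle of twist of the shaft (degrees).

ω = 2π·0.224 = 1.407 rad/s, so T = P/ω = 538×745.7 / 1.407 = 285000 N·m.
J = π(d_o⁴ − d_i⁴)/32 = π(0.201⁴ − 0.130⁴)/32 = 1.322×10^-4 m⁴.
θ = T·L/(G·J) = 285000 × 5.15 / (77.9×10⁹ × 1.322×10^-4) = 0.1425 rad.

8.17°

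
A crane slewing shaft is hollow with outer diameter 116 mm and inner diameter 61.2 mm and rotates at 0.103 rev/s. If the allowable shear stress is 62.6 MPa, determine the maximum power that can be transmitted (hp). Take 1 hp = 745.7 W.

15.4 hp

J = π(d_o⁴ − d_i⁴)/32 = π(0.116⁴ − 0.0612⁴)/32 = 1.640×10^-5 m⁴.
T_max = τ_allow·J/r = 6.26×10^7 × 1.640×10^-5 / 0.0580 = 17700 N·m.
ω = 2π·0.103 = 0.6472 rad/s, so P_max = T_max·ω = 1.145×10^4 W.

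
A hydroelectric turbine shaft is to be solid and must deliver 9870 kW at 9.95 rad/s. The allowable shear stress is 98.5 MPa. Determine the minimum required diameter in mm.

372 mm

ω = 9.95 rad/s, so T = P/ω = 9870×10³ / 9.950 = 992000 N·m.
For a solid shaft τ_max = 16T/(πd³), so d = (16T/(π τ_allow))^(1/3) = (16·992000/(π·9.85×10^7))^(1/3) = 0.3715 m.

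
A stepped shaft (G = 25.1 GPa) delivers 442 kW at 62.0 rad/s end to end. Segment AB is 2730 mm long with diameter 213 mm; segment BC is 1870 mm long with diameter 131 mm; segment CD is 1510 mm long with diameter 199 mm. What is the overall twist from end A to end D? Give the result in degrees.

1.43°

ω = 62.0 rad/s, so T = P/ω = 442×10³ / 62.00 = 7129 N·m.
J_AB = π(0.213)⁴/32 = 2.02×10^-4 m⁴; J_BC = π(0.131)⁴/32 = 2.89×10^-5 m⁴; J_CD = π(0.199)⁴/32 = 1.54×10^-4 m⁴.
θ = (T/G)·Σ L_i/J_i = (7129/25.1×10⁹)·(2.73/2.02×10^-4 + 1.87/2.89×10^-5 + 1.51/1.54×10^-4) = 0.02499 rad.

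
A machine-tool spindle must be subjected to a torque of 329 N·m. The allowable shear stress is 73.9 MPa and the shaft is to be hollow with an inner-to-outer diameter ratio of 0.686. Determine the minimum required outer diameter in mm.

30.8 mm

For a hollow shaft with d_i/d_o = 0.686: τ_max = 16T/(π d_o³ (1−k⁴)), so d_o = [16T/(π τ_allow (1−k⁴))]^(1/3) = [16·329.0/(π·7.39×10^7·0.7785)]^(1/3) = 0.03077 m.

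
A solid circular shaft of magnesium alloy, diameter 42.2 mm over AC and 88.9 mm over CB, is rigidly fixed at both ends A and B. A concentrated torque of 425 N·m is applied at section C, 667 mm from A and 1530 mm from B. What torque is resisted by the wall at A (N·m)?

Compatibility: T_A·a/J_AC = T_B·b/J_CB with T_A + T_B = T₀.
J_AC = 3.11×10^-7 m⁴, J_CB = 6.13×10^-6 m⁴, so T_A = T₀·(J_AC/a)/((J_AC/a)+(J_CB/b)) = 44.34 N·m, T_B = 380.7 N·m.

44.3 N·m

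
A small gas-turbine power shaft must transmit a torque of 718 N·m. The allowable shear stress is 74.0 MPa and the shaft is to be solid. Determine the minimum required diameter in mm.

For a solid shaft τ_max = 16T/(πd³), so d = (16T/(π τ_allow))^(1/3) = (16·718.0/(π·7.40×10^7))^(1/3) = 0.03670 m.

36.7 mm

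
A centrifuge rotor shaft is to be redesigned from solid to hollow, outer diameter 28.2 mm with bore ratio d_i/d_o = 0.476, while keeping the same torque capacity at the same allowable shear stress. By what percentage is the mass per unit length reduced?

Equal τ_max and T ⇒ the solid shaft needs d_s³ = d_o³(1−k⁴), so d_s = 28.2·(1−0.476⁴)^(1/3) = 27.71 mm.
Area ratio A_h/A_s = d_o²(1−k²)/d_s² = (1−k²)/(1−k⁴)^(2/3) = 0.8011.
Mass saving = 1 − 0.8011 = 19.9 %.

19.9 %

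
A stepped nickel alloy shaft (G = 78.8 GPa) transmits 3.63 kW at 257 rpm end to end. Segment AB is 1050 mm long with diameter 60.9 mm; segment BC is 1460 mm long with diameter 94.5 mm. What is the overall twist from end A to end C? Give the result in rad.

0.00165 rad

ω = 2π·257/60 = 26.91 rad/s, so T = P/ω = 3.63×10³ / 26.91 = 134.9 N·m.
J_AB = π(0.0609)⁴/32 = 1.35×10^-6 m⁴; J_BC = π(0.0945)⁴/32 = 7.83×10^-6 m⁴.
θ = (T/G)·Σ L_i/J_i = (134.9/78.8×10⁹)·(1.05/1.35×10^-6 + 1.46/7.83×10^-6) = 1.650×10^-3 rad.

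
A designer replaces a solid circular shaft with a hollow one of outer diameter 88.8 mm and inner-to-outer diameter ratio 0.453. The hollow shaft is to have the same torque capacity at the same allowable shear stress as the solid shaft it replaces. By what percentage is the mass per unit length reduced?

Equal τ_max and T ⇒ the solid shaft needs d_s³ = d_o³(1−k⁴), so d_s = 88.8·(1−0.453⁴)^(1/3) = 87.54 mm.
Area ratio A_h/A_s = d_o²(1−k²)/d_s² = (1−k²)/(1−k⁴)^(2/3) = 0.8179.
Mass saving = 1 − 0.8179 = 18.2 %.

18.2 %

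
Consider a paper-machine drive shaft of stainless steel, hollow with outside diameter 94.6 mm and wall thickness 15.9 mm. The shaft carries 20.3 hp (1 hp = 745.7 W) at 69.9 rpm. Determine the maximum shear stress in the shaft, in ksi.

ω = 2π·69.9/60 = 7.320 rad/s, so T = P/ω = 20.3×745.7 / 7.320 = 2068 N·m.
J = π(d_o⁴ − d_i⁴)/32 = π(0.0946⁴ − 0.0628⁴)/32 = 6.336×10^-6 m⁴.
τ_max = T·r/J = 2068 × 0.0473 / 6.336×10^-6 = 1.544×10^7 Pa.

2.24 ksi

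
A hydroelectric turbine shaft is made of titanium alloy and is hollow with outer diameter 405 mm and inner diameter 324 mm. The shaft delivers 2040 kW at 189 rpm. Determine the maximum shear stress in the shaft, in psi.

1940 psi

ω = 2π·189/60 = 19.79 rad/s, so T = P/ω = 2040×10³ / 19.79 = 103100 N·m.
J = π(d_o⁴ − d_i⁴)/32 = π(0.405⁴ − 0.324⁴)/32 = 1.559×10^-3 m⁴.
τ_max = T·r/J = 103100 × 0.203 / 1.559×10^-3 = 1.338×10^7 Pa.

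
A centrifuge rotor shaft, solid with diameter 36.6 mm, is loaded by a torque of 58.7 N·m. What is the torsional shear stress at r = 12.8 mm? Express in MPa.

4.27 MPa

J = πd⁴/32 = π(0.0366)⁴/32 = 1.762×10^-7 m⁴.
Shear stress varies linearly with radius: τ = T·r/J = 58.70 × 0.0128 / 1.762×10^-7 = 4.265×10^6 Pa.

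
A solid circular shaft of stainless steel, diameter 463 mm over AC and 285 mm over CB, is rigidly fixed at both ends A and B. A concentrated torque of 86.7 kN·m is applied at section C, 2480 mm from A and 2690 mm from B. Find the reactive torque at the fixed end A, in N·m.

76600 N·m

Compatibility: T_A·a/J_AC = T_B·b/J_CB with T_A + T_B = T₀.
J_AC = 4.51×10^-3 m⁴, J_CB = 6.48×10^-4 m⁴, so T_A = T₀·(J_AC/a)/((J_AC/a)+(J_CB/b)) = 76570 N·m, T_B = 10130 N·m.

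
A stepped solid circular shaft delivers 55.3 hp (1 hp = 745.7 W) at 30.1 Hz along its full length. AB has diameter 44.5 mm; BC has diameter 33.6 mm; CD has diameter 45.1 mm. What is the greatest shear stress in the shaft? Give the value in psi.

4250 psi

ω = 2π·30.1 = 189.1 rad/s, so T = P/ω = 55.3×745.7 / 189.1 = 218.0 N·m.
Under the same torque, τ_max = 16T/(πd³) is largest where d is smallest — segment BC (d = 33.6 mm).
τ_max = 16·218.0/(π·(0.0336)³) = 2.927×10^7 Pa.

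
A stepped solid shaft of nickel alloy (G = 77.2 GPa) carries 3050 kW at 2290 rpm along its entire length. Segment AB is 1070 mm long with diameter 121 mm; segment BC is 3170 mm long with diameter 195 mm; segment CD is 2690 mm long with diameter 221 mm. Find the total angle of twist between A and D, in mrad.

13.9 mrad

ω = 2π·2290/60 = 239.8 rad/s, so T = P/ω = 3050×10³ / 239.8 = 12720 N·m.
J_AB = π(0.121)⁴/32 = 2.10×10^-5 m⁴; J_BC = π(0.195)⁴/32 = 1.42×10^-4 m⁴; J_CD = π(0.221)⁴/32 = 2.34×10^-4 m⁴.
θ = (T/G)·Σ L_i/J_i = (12720/77.2×10⁹)·(1.07/2.10×10^-5 + 3.17/1.42×10^-4 + 2.69/2.34×10^-4) = 0.01395 rad.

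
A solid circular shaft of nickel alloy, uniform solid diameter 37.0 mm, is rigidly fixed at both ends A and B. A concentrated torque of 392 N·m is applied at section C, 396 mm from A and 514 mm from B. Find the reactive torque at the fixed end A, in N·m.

With uniform GJ and both ends fixed, compatibility θ_AC = θ_CB gives T_A·a = T_B·b, together with T_A + T_B = T₀.
T_A = T₀·b/(a+b) = 392.0·514/910.0 = 221.4 N·m; T_B = 170.6 N·m.

221 N·m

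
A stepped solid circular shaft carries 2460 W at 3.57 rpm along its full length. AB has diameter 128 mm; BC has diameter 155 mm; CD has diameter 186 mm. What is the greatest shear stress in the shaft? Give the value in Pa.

ω = 2π·3.57/60 = 0.3738 rad/s, so T = P/ω = 2460 / 0.3738 = 6580 N·m.
Under the same torque, τ_max = 16T/(πd³) is largest where d is smallest — segment AB (d = 128 mm).
τ_max = 16·6580/(π·(0.128)³) = 1.598×10^7 Pa.

1.60e7 Pa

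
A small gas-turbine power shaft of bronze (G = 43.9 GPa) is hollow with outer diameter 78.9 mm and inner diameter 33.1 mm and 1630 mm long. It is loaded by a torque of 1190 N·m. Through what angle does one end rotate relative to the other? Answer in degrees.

0.687°

J = π(d_o⁴ − d_i⁴)/32 = π(0.0789⁴ − 0.0331⁴)/32 = 3.687×10^-6 m⁴.
θ = T·L/(G·J) = 1190 × 1.63 / (43.9×10⁹ × 3.687×10^-6) = 0.01198 rad.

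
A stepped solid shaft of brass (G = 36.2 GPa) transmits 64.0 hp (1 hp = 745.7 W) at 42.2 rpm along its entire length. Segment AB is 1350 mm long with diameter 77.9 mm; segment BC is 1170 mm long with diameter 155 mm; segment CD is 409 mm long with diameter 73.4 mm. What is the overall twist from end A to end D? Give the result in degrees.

9.19°

ω = 2π·42.2/60 = 4.419 rad/s, so T = P/ω = 64.0×745.7 / 4.419 = 10800 N·m.
J_AB = π(0.0779)⁴/32 = 3.62×10^-6 m⁴; J_BC = π(0.155)⁴/32 = 5.67×10^-5 m⁴; J_CD = π(0.0734)⁴/32 = 2.85×10^-6 m⁴.
θ = (T/G)·Σ L_i/J_i = (10800/36.2×10⁹)·(1.35/3.62×10^-6 + 1.17/5.67×10^-5 + 0.409/2.85×10^-6) = 0.1604 rad.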